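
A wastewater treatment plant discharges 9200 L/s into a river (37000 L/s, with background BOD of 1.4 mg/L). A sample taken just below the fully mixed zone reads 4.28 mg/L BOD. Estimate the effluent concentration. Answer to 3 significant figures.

Mass balance: 37000·1.400 + 9200·Cₑ = 46200·4.280
→ Cₑ = (46200·4.280 − 37000·1.400) / 9200 = 15.86 mg/L.

15.9 mg/L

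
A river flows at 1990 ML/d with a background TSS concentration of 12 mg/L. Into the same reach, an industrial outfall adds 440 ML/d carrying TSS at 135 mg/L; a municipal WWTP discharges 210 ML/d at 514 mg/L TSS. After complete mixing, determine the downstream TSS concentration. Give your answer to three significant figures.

72.4 mg/L

Flow-weighted average: C = (1990·12.00 + 440.0·135.0 + 210.0·514.0) / 2640 = 191200/2640 = 72.43 mg/L.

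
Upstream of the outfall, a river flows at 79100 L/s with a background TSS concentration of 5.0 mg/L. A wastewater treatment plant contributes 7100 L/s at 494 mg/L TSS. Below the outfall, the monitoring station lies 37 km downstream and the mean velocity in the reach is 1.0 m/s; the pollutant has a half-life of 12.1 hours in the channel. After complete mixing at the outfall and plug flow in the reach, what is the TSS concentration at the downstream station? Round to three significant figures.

25.1 mg/L

Flow-weighted average: C = (79100·5.000 + 7100·494.0) / 86200 = 3903000/86200 = 45.28 mg/L.
Travel time t = 37·1000 / 1.0 = 37000 s = 10.28 h.
Half-life 12.1 h → k = ln 2 / 12.1 = 0.05728 h⁻¹ = 1.375 d⁻¹.
Applying C = C₀e^(−kt): 45.28 × 0.5550 = 25.13 mg/L.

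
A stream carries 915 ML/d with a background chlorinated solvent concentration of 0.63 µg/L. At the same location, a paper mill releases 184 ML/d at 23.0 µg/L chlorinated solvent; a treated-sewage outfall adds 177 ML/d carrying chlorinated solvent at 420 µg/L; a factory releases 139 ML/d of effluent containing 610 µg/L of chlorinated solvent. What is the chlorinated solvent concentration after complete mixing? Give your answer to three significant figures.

116 µg/L

Mixed concentration C = ΣQC/ΣQ = (915.0·0.6300 + 184.0·23.00 + 177.0·420.0 + 139.0·610.0) / 1415 = 163900/1415 = 115.9 µg/L.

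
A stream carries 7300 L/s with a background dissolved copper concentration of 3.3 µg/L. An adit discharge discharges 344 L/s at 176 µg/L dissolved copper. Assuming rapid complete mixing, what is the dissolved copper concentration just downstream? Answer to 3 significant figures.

11.1 µg/L

After mixing, C = (7300·3.300 + 344.0·176.0) / 7644 = 84630/7644 = 11.07 µg/L.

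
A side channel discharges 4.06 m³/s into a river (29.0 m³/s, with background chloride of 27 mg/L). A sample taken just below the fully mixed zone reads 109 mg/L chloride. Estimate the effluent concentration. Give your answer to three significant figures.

Mass balance: 29.00·27.00 + 4.060·Cₑ = 33.06·109.0
→ Cₑ = (33.06·109.0 − 29.00·27.00) / 4.060 = 694.7 mg/L.

695 mg/L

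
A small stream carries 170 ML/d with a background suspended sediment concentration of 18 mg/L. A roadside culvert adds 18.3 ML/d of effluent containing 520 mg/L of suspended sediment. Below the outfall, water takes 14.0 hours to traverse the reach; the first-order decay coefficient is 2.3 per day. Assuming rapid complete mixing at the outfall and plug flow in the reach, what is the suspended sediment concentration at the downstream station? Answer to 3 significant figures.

17.5 mg/L

Mass balance: C = (170.0·18.00 + 18.30·520.0) / 188.3 = 12580/188.3 = 66.79 mg/L.
Applying C = C₀e^(−kt): 66.79 × 0.2614 = 17.46 mg/L.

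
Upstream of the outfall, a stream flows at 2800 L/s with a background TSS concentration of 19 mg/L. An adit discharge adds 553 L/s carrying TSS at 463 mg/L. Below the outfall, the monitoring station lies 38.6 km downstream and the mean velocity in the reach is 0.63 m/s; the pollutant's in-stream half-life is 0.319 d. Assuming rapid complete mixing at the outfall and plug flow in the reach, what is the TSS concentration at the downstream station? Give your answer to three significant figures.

Conservation of mass: C = (2800·19.00 + 553.0·463.0) / 3353 = 309200/3353 = 92.23 mg/L.
Travel time t = 38.6·1000 / 0.63 = 61270 s = 17.02 h.
Half-life 0.319 d → k = ln 2 / 0.319 = 2.173 d⁻¹.
After decay, C = 92.23 × e^(−kt) = 92.23 × 0.2142 = 19.75 mg/L.

19.8 mg/L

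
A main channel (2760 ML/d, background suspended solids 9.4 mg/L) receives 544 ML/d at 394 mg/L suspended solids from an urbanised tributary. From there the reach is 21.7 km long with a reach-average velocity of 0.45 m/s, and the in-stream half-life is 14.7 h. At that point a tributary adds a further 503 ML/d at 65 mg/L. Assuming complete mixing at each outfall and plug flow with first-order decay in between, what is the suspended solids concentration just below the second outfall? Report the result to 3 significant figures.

42.1 mg/L

Conservation of mass: C = (2760·9.400 + 544.0·394.0) / 3304 = 240300/3304 = 72.72 mg/L; combined flow 3304 ML/d.
Travel time t = 21.7·1000 / 0.45 = 48220 s = 13.40 h.
Half-life 14.7 h → k = ln 2 / 14.7 = 0.04715 h⁻¹ = 1.132 d⁻¹.
Applying C = C₀e^(−kt): 72.72 × 0.5317 = 38.67 mg/L.
Second outfall: C = (3304·38.67 + 503.0·65.00)/3807 = 42.15 mg/L.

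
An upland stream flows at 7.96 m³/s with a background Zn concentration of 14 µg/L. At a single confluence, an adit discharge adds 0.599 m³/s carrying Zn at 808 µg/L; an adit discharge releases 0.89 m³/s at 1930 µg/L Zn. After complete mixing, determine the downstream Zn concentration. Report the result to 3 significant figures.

Flow-weighted average: C = (7.960·14.00 + 0.5990·808.0 + 0.8900·1930) / 9.449 = 2313/9.449 = 244.8 µg/L.

245 µg/L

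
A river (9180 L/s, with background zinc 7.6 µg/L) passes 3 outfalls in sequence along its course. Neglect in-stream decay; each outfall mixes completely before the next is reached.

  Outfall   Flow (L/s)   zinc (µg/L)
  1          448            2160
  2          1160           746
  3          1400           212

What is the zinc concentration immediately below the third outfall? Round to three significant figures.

Outfall 1: combined Q = 9628 L/s; C = (9180·7.600 + 448.0·2160)/9628 = 107.8 µg/L.
Outfall 2: combined Q = 10790 L/s; C = (9628·107.8 + 1160·746.0)/10790 = 176.4 µg/L.
Outfall 3: combined Q = 12190 L/s; C = (10790·176.4 + 1400·212.0)/12190 = 180.5 µg/L.

180 µg/L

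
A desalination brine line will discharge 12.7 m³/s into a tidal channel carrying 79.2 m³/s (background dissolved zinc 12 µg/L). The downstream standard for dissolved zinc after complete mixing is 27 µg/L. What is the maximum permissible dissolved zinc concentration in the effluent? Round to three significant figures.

At the limit, (Qr·Cr + Qe·Cₑ)/(Qr + Qe) = 27:
Cₑ = (91.90·27 − 79.20·12.00) / 12.70 = 120.5 µg/L.

121 µg/L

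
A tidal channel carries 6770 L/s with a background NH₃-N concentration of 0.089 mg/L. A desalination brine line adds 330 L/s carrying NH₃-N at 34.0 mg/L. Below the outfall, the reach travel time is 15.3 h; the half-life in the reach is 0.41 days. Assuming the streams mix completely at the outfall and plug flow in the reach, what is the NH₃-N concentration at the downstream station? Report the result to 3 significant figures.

0.567 mg/L

Mixed concentration C = ΣQC/ΣQ = (6770·0.08900 + 330.0·34.00) / 7100 = 11820/7100 = 1.665 mg/L.
Half-life 0.41 d → k = ln 2 / 0.41 = 1.691 d⁻¹.
Decay over the reach: 1.665·exp(−kt) = 1.665·0.3404 = 0.5667 mg/L.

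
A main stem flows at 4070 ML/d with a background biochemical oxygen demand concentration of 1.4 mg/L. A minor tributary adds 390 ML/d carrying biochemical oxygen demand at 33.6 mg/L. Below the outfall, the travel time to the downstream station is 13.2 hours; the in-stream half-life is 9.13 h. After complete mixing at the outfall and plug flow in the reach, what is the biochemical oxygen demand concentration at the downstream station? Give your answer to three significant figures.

Conservation of mass: C = (4070·1.400 + 390.0·33.60) / 4460 = 18800/4460 = 4.216 mg/L.
Half-life 9.13 h → k = ln 2 / 9.13 = 0.07592 h⁻¹ = 1.822 d⁻¹.
After decay, C = 4.216 × e^(−kt) = 4.216 × 0.3671 = 1.548 mg/L.

1.55 mg/L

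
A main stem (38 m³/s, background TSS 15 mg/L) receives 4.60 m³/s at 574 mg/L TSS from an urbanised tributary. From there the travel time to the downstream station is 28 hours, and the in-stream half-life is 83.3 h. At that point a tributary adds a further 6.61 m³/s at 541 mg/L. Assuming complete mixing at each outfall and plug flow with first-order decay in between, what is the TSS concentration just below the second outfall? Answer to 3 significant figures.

Flow-weighted average: C = (38.00·15.00 + 4.600·574.0) / 42.60 = 3210/42.60 = 75.36 mg/L; combined flow 42.60 m³/s.
Half-life 83.3 h → k = ln 2 / 83.3 = 0.008321 h⁻¹ = 0.1997 d⁻¹.
After decay, C = 75.36 × e^(−kt) = 75.36 × 0.7922 = 59.70 mg/L.
Second outfall: C = (42.60·59.70 + 6.610·541.0)/49.21 = 124.3 mg/L.

124 mg/L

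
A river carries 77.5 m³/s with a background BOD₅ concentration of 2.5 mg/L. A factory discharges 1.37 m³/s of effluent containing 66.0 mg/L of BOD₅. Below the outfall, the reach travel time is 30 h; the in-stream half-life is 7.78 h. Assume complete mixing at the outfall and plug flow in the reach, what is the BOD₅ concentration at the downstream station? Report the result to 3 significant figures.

Conservation of mass: C = (77.50·2.500 + 1.370·66.00) / 78.87 = 284.2/78.87 = 3.603 mg/L.
Half-life 7.78 h → k = ln 2 / 7.78 = 0.08909 h⁻¹ = 2.138 d⁻¹.
First-order decay: C = 3.603·exp(−k·t) = 3.603·0.06906 = 0.2488 mg/L.

0.249 mg/L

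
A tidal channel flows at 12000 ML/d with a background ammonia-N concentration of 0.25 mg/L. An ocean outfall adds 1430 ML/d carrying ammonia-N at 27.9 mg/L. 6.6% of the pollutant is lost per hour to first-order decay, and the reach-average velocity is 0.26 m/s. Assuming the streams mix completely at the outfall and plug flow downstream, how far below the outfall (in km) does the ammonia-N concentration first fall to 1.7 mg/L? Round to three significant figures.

8.65 km

Mass balance: C = (12000·0.2500 + 1430·27.90) / 13430 = 42900/13430 = 3.194 mg/L.
6.6%/h lost → k = −ln(1 − 0.066) = 0.06828 h⁻¹.
Set 3.194·exp(−k·t) = 1.7 → t = ln(3.194/1.7)/k = 33250 s = 9.237 h.
Distance = v·t = 0.26·33250 = 8646 m = 8.646 km.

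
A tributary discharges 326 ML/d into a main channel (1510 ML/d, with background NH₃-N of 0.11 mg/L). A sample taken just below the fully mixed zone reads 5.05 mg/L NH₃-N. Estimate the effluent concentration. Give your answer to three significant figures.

Mass balance: 1510·0.1100 + 326.0·Cₑ = 1836·5.050
→ Cₑ = (1836·5.050 − 1510·0.1100) / 326.0 = 27.93 mg/L.

27.9 mg/L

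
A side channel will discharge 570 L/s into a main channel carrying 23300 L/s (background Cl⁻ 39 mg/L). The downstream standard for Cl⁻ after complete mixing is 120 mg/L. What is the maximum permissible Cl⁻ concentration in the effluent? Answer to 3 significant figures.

At the limit, (Qr·Cr + Qe·Cₑ)/(Qr + Qe) = 120:
Cₑ = (23870·120 − 23300·39.00) / 570.0 = 3431 mg/L.

3430 mg/L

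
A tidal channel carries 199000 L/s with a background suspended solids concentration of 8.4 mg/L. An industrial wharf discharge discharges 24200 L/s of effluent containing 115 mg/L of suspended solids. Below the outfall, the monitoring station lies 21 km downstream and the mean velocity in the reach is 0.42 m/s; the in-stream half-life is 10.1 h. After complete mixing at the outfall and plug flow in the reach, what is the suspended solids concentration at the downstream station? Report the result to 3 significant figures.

Conservation of mass: C = (199000·8.400 + 24200·115.0) / 223200 = 4455000/223200 = 19.96 mg/L.
Travel time t = 21·1000 / 0.42 = 50000 s = 13.89 h.
Half-life 10.1 h → k = ln 2 / 10.1 = 0.06863 h⁻¹ = 1.647 d⁻¹.
First-order decay: C = 19.96·exp(−k·t) = 19.96·0.3855 = 7.694 mg/L.

7.69 mg/L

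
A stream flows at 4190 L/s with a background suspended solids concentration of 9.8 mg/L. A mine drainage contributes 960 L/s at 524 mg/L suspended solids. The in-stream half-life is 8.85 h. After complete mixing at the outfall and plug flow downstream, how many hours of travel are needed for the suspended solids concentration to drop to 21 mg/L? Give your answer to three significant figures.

20.6 h

Mass balance: C = (4190·9.800 + 960.0·524.0) / 5150 = 544100/5150 = 105.7 mg/L.
Half-life 8.85 h → k = ln 2 / 8.85 = 0.07832 h⁻¹ = 1.880 d⁻¹.
105.7·exp(−k·t) = 21 → t = ln(105.7/21)/k = 74260 s = 20.63 h.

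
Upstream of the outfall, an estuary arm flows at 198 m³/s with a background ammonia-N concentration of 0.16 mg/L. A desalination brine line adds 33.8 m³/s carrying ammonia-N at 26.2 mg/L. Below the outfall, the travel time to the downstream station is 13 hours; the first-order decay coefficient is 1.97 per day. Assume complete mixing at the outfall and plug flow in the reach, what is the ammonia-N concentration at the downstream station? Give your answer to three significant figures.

1.36 mg/L

Mass balance: C = (198.0·0.1600 + 33.80·26.20) / 231.8 = 917.2/231.8 = 3.957 mg/L.
First-order decay: C = 3.957·exp(−k·t) = 3.957·0.3440 = 1.361 mg/L.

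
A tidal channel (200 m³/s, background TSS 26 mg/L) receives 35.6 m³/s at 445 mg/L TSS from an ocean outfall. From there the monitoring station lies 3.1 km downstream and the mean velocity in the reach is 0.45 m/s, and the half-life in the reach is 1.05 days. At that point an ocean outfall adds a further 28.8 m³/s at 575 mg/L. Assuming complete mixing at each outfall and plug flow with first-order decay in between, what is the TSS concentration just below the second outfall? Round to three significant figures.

After mixing, C = (200.0·26.00 + 35.60·445.0) / 235.6 = 21040/235.6 = 89.31 mg/L; combined flow 235.6 m³/s.
Travel time t = 3.1·1000 / 0.45 = 6889 s = 1.914 h.
Half-life 1.05 d → k = ln 2 / 1.05 = 0.6601 d⁻¹.
Decay over the reach: 89.31·exp(−kt) = 89.31·0.9487 = 84.73 mg/L.
Second outfall: C = (235.6·84.73 + 28.80·575.0)/264.4 = 138.1 mg/L.

138 mg/L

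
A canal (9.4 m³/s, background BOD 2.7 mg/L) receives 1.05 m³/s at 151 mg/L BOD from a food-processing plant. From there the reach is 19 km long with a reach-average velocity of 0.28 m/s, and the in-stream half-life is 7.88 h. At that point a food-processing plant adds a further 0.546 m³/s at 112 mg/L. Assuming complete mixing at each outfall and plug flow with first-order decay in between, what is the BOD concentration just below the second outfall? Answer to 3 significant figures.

8.75 mg/L

After mixing, C = (9.400·2.700 + 1.050·151.0) / 10.45 = 183.9/10.45 = 17.60 mg/L; combined flow 10.45 m³/s.
Travel time t = 19·1000 / 0.28 = 67860 s = 18.85 h.
Half-life 7.88 h → k = ln 2 / 7.88 = 0.08796 h⁻¹ = 2.111 d⁻¹.
Decay over the reach: 17.60·exp(−kt) = 17.60·0.1905 = 3.353 mg/L.
At the second outfall, C = (10.45·3.353 + 0.5460·112.0) / (10.45 + 0.5460) = 8.748 mg/L.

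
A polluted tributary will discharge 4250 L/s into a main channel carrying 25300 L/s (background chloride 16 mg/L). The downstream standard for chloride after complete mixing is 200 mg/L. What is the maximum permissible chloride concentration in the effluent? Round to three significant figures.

At the limit, (Qr·Cr + Qe·Cₑ)/(Qr + Qe) = 200:
Cₑ = (29550·200 − 25300·16.00) / 4250 = 1295 mg/L.

1300 mg/L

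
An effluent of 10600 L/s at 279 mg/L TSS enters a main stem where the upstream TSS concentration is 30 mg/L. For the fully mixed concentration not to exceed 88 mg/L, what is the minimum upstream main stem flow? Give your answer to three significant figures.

34900 L/s

Set C_mix = 88: (Q·30.00 + 10600·279.0) / (Q + 10600) = 88
→ Q = 10600·(279.0 − 88)/(88 − 30.00) = 34910 L/s.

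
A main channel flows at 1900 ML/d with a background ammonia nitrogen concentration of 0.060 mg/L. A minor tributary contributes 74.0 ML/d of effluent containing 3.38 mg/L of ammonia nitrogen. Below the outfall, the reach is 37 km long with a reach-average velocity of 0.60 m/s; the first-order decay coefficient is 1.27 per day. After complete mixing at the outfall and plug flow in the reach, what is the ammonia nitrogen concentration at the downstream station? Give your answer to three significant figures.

0.0745 mg/L

Flow-weighted average: C = (1900·0.06000 + 74.00·3.380) / 1974 = 364.1/1974 = 0.1845 mg/L.
Travel time t = 37·1000 / 0.60 = 61670 s = 17.13 h.
Applying C = C₀e^(−kt): 0.1845 × 0.4040 = 0.07451 mg/L.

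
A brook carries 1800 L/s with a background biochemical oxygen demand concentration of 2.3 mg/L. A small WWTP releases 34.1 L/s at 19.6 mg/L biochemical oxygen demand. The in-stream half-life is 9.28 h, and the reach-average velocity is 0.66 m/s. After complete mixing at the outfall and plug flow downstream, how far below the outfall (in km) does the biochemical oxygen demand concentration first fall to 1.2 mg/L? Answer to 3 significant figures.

Flow-weighted average: C = (1800·2.300 + 34.10·19.60) / 1834 = 4808/1834 = 2.622 mg/L.
Half-life 9.28 h → k = ln 2 / 9.28 = 0.07469 h⁻¹ = 1.793 d⁻¹.
Set 2.622·exp(−k·t) = 1.2 → t = ln(2.622/1.2)/k = 37670 s = 10.46 h.
Distance = v·t = 0.66·37670 = 24860 m = 24.86 km.

24.9 km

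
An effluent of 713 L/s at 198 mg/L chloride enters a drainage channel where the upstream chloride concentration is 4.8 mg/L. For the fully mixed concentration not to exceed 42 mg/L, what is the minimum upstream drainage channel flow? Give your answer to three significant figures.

2990 L/s

Set C_mix = 42: (Q·4.800 + 713.0·198.0) / (Q + 713.0) = 42
→ Q = 713.0·(198.0 − 42)/(42 − 4.800) = 2990 L/s.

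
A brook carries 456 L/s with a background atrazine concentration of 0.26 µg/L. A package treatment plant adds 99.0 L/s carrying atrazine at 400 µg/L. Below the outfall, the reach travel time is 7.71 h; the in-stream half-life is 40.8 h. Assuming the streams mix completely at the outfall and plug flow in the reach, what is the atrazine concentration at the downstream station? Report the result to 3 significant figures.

Mixed concentration C = ΣQC/ΣQ = (456.0·0.2600 + 99.00·400.0) / 555.0 = 39720/555.0 = 71.56 µg/L.
Half-life 40.8 h → k = ln 2 / 40.8 = 0.01699 h⁻¹ = 0.4077 d⁻¹.
First-order decay: C = 71.56·exp(−k·t) = 71.56·0.8772 = 62.78 µg/L.

62.8 µg/L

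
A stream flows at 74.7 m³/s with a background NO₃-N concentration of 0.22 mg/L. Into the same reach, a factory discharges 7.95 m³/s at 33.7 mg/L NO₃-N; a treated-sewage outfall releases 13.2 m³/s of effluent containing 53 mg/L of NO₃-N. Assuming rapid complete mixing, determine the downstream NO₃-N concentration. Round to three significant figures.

Mass balance: C = (74.70·0.2200 + 7.950·33.70 + 13.20·53.00) / 95.85 = 983.9/95.85 = 10.27 mg/L.

10.3 mg/L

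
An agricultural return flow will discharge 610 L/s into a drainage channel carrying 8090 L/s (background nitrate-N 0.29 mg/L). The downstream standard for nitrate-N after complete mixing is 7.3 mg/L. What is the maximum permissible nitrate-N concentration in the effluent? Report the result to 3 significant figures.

100 mg/L

At the limit, (Qr·Cr + Qe·Cₑ)/(Qr + Qe) = 7.3:
Cₑ = (8700·7.3 − 8090·0.2900) / 610.0 = 100.3 mg/L.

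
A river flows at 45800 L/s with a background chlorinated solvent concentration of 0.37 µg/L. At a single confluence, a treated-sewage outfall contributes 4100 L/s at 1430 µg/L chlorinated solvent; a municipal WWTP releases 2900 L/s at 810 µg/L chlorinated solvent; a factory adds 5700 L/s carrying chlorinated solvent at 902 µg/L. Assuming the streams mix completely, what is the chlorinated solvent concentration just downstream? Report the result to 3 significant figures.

Mixed concentration C = ΣQC/ΣQ = (45800·0.3700 + 4100·1430 + 2900·810.0 + 5700·902.0) / 58500 = 13370000/58500 = 228.6 µg/L.

229 µg/L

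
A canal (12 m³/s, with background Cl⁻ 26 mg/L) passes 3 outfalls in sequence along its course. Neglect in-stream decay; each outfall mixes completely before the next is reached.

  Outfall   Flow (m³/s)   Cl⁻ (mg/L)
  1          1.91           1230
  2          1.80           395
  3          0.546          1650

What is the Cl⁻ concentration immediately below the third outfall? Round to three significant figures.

Below outfall 1: Q → 13.91 m³/s, C = (12.00·26.00 + 1.910·1230)/13.91 = 191.3 mg/L.
Below outfall 2: Q → 15.71 m³/s, C = (13.91·191.3 + 1.800·395.0)/15.71 = 214.7 mg/L.
Below outfall 3: Q → 16.26 m³/s, C = (15.71·214.7 + 0.5460·1650)/16.26 = 262.9 mg/L.

263 mg/L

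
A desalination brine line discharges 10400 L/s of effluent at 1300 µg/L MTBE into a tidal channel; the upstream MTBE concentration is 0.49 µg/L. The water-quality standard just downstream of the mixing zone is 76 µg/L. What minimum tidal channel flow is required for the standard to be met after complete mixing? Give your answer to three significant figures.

Set C_mix = 76: (Q·0.4900 + 10400·1300) / (Q + 10400) = 76
→ Q = 10400·(1300 − 76)/(76 − 0.4900) = 168600 L/s.

169000 L/s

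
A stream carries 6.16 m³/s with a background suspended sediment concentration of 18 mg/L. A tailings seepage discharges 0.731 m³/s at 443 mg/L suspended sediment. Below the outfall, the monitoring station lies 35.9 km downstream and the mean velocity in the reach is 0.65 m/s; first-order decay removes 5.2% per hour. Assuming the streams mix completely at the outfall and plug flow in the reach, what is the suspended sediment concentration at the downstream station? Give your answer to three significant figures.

After mixing, C = (6.160·18.00 + 0.7310·443.0) / 6.891 = 434.7/6.891 = 63.08 mg/L.
Travel time t = 35.9·1000 / 0.65 = 55230 s = 15.34 h.
5.2%/h lost → k = −ln(1 − 0.052) = 0.05340 h⁻¹.
After decay, C = 63.08 × e^(−kt) = 63.08 × 0.4408 = 27.80 mg/L.

27.8 mg/L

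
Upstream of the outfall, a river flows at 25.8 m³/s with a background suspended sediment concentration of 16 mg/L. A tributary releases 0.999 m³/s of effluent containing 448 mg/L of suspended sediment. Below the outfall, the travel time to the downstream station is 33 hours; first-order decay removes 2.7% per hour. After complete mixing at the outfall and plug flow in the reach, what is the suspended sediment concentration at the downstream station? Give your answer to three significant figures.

13.0 mg/L

Conservation of mass: C = (25.80·16.00 + 0.9990·448.0) / 26.80 = 860.4/26.80 = 32.10 mg/L.
2.7%/h lost → k = −ln(1 − 0.027) = 0.02737 h⁻¹.
Applying C = C₀e^(−kt): 32.10 × 0.4053 = 13.01 mg/L.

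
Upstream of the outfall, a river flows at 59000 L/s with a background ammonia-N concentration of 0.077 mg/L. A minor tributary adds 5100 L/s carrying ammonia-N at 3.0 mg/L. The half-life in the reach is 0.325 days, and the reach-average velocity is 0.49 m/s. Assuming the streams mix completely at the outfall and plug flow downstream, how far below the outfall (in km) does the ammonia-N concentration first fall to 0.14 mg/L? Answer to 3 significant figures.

Flow-weighted average: C = (59000·0.07700 + 5100·3.000) / 64100 = 19840/64100 = 0.3096 mg/L.
Half-life 0.325 d → k = ln 2 / 0.325 = 2.133 d⁻¹.
Set 0.3096·exp(−k·t) = 0.14 → t = ln(0.3096/0.14)/k = 32150 s = 8.929 h.
Distance = v·t = 0.49·32150 = 15750 m = 15.75 km.

15.8 km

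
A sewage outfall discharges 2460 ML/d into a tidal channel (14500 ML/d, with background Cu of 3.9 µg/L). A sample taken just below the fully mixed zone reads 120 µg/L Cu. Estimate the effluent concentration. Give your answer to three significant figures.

Mass balance: 14500·3.900 + 2460·Cₑ = 16960·120.0
→ Cₑ = (16960·120.0 − 14500·3.900) / 2460 = 804.3 µg/L.

804 µg/L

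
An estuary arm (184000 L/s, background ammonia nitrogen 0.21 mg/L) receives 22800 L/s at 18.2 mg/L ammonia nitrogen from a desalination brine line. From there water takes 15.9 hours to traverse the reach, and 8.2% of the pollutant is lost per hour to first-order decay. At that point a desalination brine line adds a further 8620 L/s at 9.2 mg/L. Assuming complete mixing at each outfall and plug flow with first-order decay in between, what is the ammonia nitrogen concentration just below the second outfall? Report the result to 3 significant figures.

Flow-weighted average: C = (184000·0.2100 + 22800·18.20) / 206800 = 453600/206800 = 2.193 mg/L; combined flow 206800 L/s.
8.2%/h lost → k = −ln(1 − 0.082) = 0.08556 h⁻¹.
First-order decay: C = 2.193·exp(−k·t) = 2.193·0.2566 = 0.5628 mg/L.
At the second outfall, C = (206800·0.5628 + 8620·9.200) / (206800 + 8620) = 0.9084 mg/L.

0.908 mg/L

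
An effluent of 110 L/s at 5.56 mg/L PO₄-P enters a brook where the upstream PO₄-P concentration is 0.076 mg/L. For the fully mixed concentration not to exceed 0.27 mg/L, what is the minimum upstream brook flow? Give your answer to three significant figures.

Set C_mix = 0.27: (Q·0.07600 + 110.0·5.560) / (Q + 110.0) = 0.27
→ Q = 110.0·(5.560 − 0.27)/(0.27 − 0.07600) = 2999 L/s.

3000 L/s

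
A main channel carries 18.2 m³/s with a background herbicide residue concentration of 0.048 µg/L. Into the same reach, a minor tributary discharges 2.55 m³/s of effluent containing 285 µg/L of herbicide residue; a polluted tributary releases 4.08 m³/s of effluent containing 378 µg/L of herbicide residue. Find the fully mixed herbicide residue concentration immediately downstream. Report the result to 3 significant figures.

91.4 µg/L

Mixed concentration C = ΣQC/ΣQ = (18.20·0.04800 + 2.550·285.0 + 4.080·378.0) / 24.83 = 2270/24.83 = 91.42 µg/L.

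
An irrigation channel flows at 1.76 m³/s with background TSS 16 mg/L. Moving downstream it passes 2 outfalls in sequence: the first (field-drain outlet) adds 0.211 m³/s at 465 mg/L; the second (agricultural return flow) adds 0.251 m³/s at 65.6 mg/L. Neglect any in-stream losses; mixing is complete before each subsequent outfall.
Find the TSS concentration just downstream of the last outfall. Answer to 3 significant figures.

64.2 mg/L

Outfall 1: combined Q = 1.971 m³/s; C = (1.760·16.00 + 0.2110·465.0)/1.971 = 64.07 mg/L.
Outfall 2: combined Q = 2.222 m³/s; C = (1.971·64.07 + 0.2510·65.60)/2.222 = 64.24 mg/L.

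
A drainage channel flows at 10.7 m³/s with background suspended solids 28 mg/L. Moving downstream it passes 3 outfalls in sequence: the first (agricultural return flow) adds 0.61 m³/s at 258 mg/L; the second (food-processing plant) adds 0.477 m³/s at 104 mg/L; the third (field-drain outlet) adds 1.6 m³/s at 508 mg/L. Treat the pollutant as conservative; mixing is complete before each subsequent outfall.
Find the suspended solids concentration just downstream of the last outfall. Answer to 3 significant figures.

Below outfall 1: Q → 11.31 m³/s, C = (10.70·28.00 + 0.6100·258.0)/11.31 = 40.40 mg/L.
Below outfall 2: Q → 11.79 m³/s, C = (11.31·40.40 + 0.4770·104.0)/11.79 = 42.98 mg/L.
Below outfall 3: Q → 13.39 m³/s, C = (11.79·42.98 + 1.600·508.0)/13.39 = 98.56 mg/L.

98.6 mg/L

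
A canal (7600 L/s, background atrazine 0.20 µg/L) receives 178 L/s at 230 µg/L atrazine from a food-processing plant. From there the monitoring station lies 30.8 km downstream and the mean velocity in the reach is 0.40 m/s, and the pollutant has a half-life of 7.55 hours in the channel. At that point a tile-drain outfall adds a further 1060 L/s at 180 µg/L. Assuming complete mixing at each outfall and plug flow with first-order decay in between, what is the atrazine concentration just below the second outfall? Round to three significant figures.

22.3 µg/L

Conservation of mass: C = (7600·0.2000 + 178.0·230.0) / 7778 = 42460/7778 = 5.459 µg/L; combined flow 7778 L/s.
Travel time t = 30.8·1000 / 0.40 = 77000 s = 21.39 h.
Half-life 7.55 h → k = ln 2 / 7.55 = 0.09181 h⁻¹ = 2.203 d⁻¹.
After decay, C = 5.459 × e^(−kt) = 5.459 × 0.1403 = 0.7661 µg/L.
Second outfall: C = (7778·0.7661 + 1060·180.0)/8838 = 22.26 µg/L.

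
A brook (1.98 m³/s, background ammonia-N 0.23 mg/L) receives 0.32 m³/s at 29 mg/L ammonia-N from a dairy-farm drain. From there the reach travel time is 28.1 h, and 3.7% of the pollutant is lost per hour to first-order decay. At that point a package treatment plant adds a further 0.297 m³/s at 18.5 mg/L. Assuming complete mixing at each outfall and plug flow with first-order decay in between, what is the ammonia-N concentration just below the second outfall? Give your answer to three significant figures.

Flow-weighted average: C = (1.980·0.2300 + 0.3200·29.00) / 2.300 = 9.735/2.300 = 4.233 mg/L; combined flow 2.300 m³/s.
3.7%/h lost → k = −ln(1 − 0.037) = 0.03770 h⁻¹.
After decay, C = 4.233 × e^(−kt) = 4.233 × 0.3467 = 1.467 mg/L.
At the second outfall, C = (2.300·1.467 + 0.2970·18.50) / (2.300 + 0.2970) = 3.415 mg/L.

3.42 mg/L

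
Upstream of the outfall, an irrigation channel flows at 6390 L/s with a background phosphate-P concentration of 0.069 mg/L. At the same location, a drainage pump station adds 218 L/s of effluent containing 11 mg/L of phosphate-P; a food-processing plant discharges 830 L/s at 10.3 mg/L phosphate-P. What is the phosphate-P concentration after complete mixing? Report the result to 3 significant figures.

1.53 mg/L

Mass balance: C = (6390·0.06900 + 218.0·11.00 + 830.0·10.30) / 7438 = 11390/7438 = 1.531 mg/L.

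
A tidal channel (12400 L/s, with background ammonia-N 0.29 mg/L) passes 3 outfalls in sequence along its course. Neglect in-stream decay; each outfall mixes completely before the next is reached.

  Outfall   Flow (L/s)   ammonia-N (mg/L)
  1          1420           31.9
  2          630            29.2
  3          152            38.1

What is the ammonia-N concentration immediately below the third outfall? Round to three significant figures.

5.00 mg/L

Outfall 1: combined Q = 13820 L/s; C = (12400·0.2900 + 1420·31.90)/13820 = 3.538 mg/L.
Outfall 2: combined Q = 14450 L/s; C = (13820·3.538 + 630.0·29.20)/14450 = 4.657 mg/L.
Outfall 3: combined Q = 14600 L/s; C = (14450·4.657 + 152.0·38.10)/14600 = 5.005 mg/L.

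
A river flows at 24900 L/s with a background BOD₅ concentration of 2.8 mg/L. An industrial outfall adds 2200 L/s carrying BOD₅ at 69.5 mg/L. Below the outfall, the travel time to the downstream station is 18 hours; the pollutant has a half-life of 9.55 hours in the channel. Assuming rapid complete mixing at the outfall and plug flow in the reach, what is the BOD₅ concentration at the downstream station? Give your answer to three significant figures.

2.22 mg/L

Mixed concentration C = ΣQC/ΣQ = (24900·2.800 + 2200·69.50) / 27100 = 222600/27100 = 8.215 mg/L.
Half-life 9.55 h → k = ln 2 / 9.55 = 0.07258 h⁻¹ = 1.742 d⁻¹.
Decay over the reach: 8.215·exp(−kt) = 8.215·0.2708 = 2.224 mg/L.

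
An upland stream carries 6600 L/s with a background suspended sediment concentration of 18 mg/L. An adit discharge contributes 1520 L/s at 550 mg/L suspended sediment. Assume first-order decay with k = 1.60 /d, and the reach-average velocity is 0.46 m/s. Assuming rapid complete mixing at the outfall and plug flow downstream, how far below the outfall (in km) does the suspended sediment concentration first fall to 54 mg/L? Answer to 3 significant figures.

19.3 km

Mixed concentration C = ΣQC/ΣQ = (6600·18.00 + 1520·550.0) / 8120 = 954800/8120 = 117.6 mg/L.
Set 117.6·exp(−k·t) = 54 → t = ln(117.6/54)/k = 42020 s = 11.67 h.
Distance = v·t = 0.46·42020 = 19330 m = 19.33 km.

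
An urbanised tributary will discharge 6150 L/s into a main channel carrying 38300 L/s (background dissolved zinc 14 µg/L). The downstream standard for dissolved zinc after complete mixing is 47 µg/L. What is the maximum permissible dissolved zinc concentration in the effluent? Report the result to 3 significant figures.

At the limit, (Qr·Cr + Qe·Cₑ)/(Qr + Qe) = 47:
Cₑ = (44450·47 − 38300·14.00) / 6150 = 252.5 µg/L.

253 µg/L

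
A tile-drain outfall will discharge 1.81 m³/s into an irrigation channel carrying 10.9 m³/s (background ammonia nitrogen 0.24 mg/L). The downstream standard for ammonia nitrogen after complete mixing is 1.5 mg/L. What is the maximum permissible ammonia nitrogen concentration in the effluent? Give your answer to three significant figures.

9.09 mg/L

At the limit, (Qr·Cr + Qe·Cₑ)/(Qr + Qe) = 1.5:
Cₑ = (12.71·1.5 − 10.90·0.2400) / 1.810 = 9.088 mg/L.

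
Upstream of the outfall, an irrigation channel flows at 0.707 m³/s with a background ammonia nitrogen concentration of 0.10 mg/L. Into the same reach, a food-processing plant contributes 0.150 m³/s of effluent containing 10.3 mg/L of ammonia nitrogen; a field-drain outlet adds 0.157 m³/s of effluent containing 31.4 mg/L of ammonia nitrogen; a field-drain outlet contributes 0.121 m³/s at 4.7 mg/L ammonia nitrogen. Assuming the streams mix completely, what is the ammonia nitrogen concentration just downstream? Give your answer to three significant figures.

6.27 mg/L

After mixing, C = (0.7070·0.1000 + 0.1500·10.30 + 0.1570·31.40 + 0.1210·4.700) / 1.135 = 7.114/1.135 = 6.268 mg/L.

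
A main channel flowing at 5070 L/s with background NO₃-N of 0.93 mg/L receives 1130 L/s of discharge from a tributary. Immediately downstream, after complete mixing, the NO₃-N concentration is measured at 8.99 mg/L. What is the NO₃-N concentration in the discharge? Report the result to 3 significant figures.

45.2 mg/L

Mass balance: 5070·0.9300 + 1130·Cₑ = 6200·8.990
→ Cₑ = (6200·8.990 − 5070·0.9300) / 1130 = 45.15 mg/L.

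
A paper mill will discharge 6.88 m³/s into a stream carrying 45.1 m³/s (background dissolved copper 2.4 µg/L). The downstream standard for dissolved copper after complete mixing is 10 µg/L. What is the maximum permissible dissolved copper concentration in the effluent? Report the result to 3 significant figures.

At the limit, (Qr·Cr + Qe·Cₑ)/(Qr + Qe) = 10:
Cₑ = (51.98·10 − 45.10·2.400) / 6.880 = 59.82 µg/L.

59.8 µg/L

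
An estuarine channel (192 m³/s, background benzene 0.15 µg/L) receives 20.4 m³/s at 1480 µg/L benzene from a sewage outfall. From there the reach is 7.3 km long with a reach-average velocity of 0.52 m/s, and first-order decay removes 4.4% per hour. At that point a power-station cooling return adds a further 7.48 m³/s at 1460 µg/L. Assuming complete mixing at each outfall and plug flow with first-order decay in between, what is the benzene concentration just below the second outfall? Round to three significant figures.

Mixed concentration C = ΣQC/ΣQ = (192.0·0.1500 + 20.40·1480) / 212.4 = 30220/212.4 = 142.3 µg/L; combined flow 212.4 m³/s.
Travel time t = 7.3·1000 / 0.52 = 14040 s = 3.900 h.
4.4%/h lost → k = −ln(1 − 0.044) = 0.04500 h⁻¹.
Decay over the reach: 142.3·exp(−kt) = 142.3·0.8391 = 119.4 µg/L.
At the second outfall, C = (212.4·119.4 + 7.480·1460) / (212.4 + 7.480) = 165.0 µg/L.

165 µg/L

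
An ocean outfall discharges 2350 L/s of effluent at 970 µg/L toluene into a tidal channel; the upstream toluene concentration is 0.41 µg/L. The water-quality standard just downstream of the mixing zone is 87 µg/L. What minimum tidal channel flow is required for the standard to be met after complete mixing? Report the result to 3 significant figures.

Set C_mix = 87: (Q·0.4100 + 2350·970.0) / (Q + 2350) = 87
→ Q = 2350·(970.0 − 87)/(87 − 0.4100) = 23960 L/s.

24000 L/s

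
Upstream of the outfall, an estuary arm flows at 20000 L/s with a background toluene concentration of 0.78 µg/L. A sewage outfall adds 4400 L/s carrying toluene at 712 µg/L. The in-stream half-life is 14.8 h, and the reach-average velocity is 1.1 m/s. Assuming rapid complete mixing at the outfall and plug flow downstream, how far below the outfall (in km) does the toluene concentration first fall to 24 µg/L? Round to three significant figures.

Mixed concentration C = ΣQC/ΣQ = (20000·0.7800 + 4400·712.0) / 24400 = 3148000/24400 = 129.0 µg/L.
Half-life 14.8 h → k = ln 2 / 14.8 = 0.04683 h⁻¹ = 1.124 d⁻¹.
Set 129.0·exp(−k·t) = 24 → t = ln(129.0/24)/k = 129300 s = 35.91 h.
Distance = v·t = 1.1·129300 = 142200 m = 142.2 km.

142 km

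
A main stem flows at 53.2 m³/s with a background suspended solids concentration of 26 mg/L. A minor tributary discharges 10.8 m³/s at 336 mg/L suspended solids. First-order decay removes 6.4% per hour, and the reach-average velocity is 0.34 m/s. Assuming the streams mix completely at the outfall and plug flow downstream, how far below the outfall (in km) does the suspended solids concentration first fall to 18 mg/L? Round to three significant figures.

Conservation of mass: C = (53.20·26.00 + 10.80·336.0) / 64.00 = 5012/64.00 = 78.31 mg/L.
6.4%/h lost → k = −ln(1 − 0.064) = 0.06614 h⁻¹.
Set 78.31·exp(−k·t) = 18 → t = ln(78.31/18)/k = 80030 s = 22.23 h.
Distance = v·t = 0.34·80030 = 27210 m = 27.21 km.

27.2 km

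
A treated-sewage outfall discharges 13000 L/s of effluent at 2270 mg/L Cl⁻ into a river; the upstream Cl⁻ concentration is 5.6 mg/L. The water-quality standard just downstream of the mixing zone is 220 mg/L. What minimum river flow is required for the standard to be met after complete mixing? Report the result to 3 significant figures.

Set C_mix = 220: (Q·5.600 + 13000·2270) / (Q + 13000) = 220
→ Q = 13000·(2270 − 220)/(220 − 5.600) = 124300 L/s.

124000 L/s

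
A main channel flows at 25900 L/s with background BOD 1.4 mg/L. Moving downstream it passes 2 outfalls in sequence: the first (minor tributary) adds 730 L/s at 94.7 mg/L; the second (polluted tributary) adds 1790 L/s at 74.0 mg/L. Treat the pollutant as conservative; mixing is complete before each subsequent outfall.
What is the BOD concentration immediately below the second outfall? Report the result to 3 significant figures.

Below outfall 1: Q → 26630 L/s, C = (25900·1.400 + 730.0·94.70)/26630 = 3.958 mg/L.
Below outfall 2: Q → 28420 L/s, C = (26630·3.958 + 1790·74.00)/28420 = 8.369 mg/L.

8.37 mg/L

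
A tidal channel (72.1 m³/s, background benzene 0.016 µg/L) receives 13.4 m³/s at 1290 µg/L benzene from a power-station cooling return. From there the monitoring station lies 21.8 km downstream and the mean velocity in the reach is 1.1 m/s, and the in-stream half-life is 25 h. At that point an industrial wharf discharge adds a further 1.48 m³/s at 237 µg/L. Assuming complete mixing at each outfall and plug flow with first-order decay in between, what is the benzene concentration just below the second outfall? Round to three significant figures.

175 µg/L

Mass balance: C = (72.10·0.01600 + 13.40·1290) / 85.50 = 17290/85.50 = 202.2 µg/L; combined flow 85.50 m³/s.
Travel time t = 21.8·1000 / 1.1 = 19820 s = 5.505 h.
Half-life 25 h → k = ln 2 / 25 = 0.02773 h⁻¹ = 0.6654 d⁻¹.
First-order decay: C = 202.2·exp(−k·t) = 202.2·0.8584 = 173.6 µg/L.
At the second outfall, C = (85.50·173.6 + 1.480·237.0) / (85.50 + 1.480) = 174.6 µg/L.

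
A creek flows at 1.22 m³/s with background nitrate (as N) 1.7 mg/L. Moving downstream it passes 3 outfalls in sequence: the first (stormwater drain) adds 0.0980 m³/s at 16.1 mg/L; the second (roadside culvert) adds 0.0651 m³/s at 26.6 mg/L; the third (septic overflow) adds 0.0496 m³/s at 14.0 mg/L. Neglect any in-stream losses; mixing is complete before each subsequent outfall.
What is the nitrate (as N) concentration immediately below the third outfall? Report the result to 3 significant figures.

After outfall 1: Q = 1.220 + 0.09800 = 1.318 m³/s; C = (1.220·1.700 + 0.09800·16.10)/1.318 = 2.771 mg/L.
After outfall 2: Q = 1.318 + 0.06510 = 1.383 m³/s; C = (1.318·2.771 + 0.06510·26.60)/1.383 = 3.892 mg/L.
After outfall 3: Q = 1.383 + 0.04960 = 1.433 m³/s; C = (1.383·3.892 + 0.04960·14.00)/1.433 = 4.242 mg/L.

4.24 mg/L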